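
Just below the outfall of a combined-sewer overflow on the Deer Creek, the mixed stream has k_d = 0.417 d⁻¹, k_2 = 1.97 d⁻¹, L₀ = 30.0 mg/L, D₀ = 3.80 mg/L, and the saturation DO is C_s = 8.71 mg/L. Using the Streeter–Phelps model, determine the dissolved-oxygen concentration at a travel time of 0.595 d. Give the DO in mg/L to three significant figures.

k_d L₀/(k_2−k_d) = 0.417×30.0/(1.97−0.417) = 12.51/1.553 = 8.055 mg/L.
e^(−k_d t) = e^(−0.417×0.5950) = 0.7803; e^(−k_2 t) = e^(−1.97×0.5950) = 0.3097.
D = 8.055 × (0.7803 − 0.3097) + 3.80 × 0.3097 = 3.791 + 1.177 = 4.967 mg/L.
DO = C_s − D = 8.71 − 4.967 = 3.743 mg/L.

DO ≈ 3.74 mg/L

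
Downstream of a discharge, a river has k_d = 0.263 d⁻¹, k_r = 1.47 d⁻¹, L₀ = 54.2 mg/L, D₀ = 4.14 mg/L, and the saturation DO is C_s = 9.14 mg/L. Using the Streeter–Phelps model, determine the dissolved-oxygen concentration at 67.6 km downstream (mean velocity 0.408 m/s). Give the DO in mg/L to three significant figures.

Travel time t = x/v = 67.6 km / (0.408 m/s) = 67600 m / 0.408 m/s = 165700 s = 1.918 d.
k_d L₀/(k_r−k_d) = 0.263×54.2/(1.47−0.263) = 14.25/1.207 = 11.81 mg/L.
e^(−k_d t) = e^(−0.263×1.918) = 0.6039; e^(−k_r t) = e^(−1.47×1.918) = 0.05967.
D = 11.81 × (0.6039 − 0.05967) + 4.14 × 0.05967 = 6.427 + 0.2470 = 6.674 mg/L.
DO = C_s − D = 9.14 − 6.674 = 2.466 mg/L.

DO ≈ 2.47 mg/L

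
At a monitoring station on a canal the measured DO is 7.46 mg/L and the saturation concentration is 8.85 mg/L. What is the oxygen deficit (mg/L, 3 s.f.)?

D ≈ 1.39 mg/L

D = C_s − C = 8.85 − 7.46 = 1.39 mg/L.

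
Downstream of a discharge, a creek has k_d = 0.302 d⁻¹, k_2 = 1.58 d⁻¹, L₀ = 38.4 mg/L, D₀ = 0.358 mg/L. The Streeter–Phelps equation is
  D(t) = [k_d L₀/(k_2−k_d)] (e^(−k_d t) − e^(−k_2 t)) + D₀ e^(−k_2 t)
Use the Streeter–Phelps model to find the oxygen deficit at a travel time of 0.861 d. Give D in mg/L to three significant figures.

k_d L₀/(k_2−k_d) = 0.302×38.4/(1.58−0.302) = 11.60/1.278 = 9.074 mg/L.
e^(−k_d t) = e^(−0.302×0.8610) = 0.7710; e^(−k_2 t) = e^(−1.58×0.8610) = 0.2566.
D = 9.074 × (0.7710 − 0.2566) + 0.358 × 0.2566 = 4.668 + 0.09185 = 4.760 mg/L.

D ≈ 4.76 mg/L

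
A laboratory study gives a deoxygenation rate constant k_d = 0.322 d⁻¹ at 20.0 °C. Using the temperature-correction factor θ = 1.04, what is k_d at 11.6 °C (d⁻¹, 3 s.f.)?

k_d ≈ 0.232 d⁻¹

k_d(T₂) = k_d(T₁) · θ^(T₂−T₁) = 0.322 × 1.04^(11.6−20.0)
= 0.322 × 1.04^-8.40 = 0.322 × 0.7193 = 0.2316 d⁻¹.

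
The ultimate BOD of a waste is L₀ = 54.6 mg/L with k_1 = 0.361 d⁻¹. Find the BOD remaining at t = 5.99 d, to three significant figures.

L_t = L₀ e^(−k_1 t) = 54.6 × e^(−0.361×5.99) = 54.6 × 0.1150 = 6.282 mg/L.

L ≈ 6.28 mg/L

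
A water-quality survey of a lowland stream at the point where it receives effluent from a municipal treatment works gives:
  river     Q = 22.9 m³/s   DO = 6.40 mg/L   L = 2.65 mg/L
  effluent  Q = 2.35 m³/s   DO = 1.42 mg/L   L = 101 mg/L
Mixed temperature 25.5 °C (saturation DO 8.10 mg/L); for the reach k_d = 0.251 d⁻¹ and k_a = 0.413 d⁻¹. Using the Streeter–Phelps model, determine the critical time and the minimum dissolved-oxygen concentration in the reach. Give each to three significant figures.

Mixed DO = (22.9×6.40 + 2.35×1.42)/(22.9+2.35) = 149.9/25.25 = 5.937 mg/L.
Mixed L₀ = (22.9×2.65 + 2.35×101)/(25.25) = 298.0/25.25 = 11.80 mg/L.
Initial deficit D₀ = C_s − DO₀ = 8.10 − 5.937 = 2.163 mg/L.
t_c = (1/0.1620) ln[(0.413/0.251)(1 − 2.163×0.1620/(0.251×11.80))] = 6.173 × ln(1.451) = 2.297 d.
D_c = (0.251/0.413) × 11.80 × e^(−0.251×2.297) = 0.6077 × 11.80 × 0.5619 = 4.030 mg/L.
Minimum DO = 8.10 − 4.030 = 4.070 mg/L.

t_c ≈ 2.30 d; minimum DO ≈ 4.07 mg/L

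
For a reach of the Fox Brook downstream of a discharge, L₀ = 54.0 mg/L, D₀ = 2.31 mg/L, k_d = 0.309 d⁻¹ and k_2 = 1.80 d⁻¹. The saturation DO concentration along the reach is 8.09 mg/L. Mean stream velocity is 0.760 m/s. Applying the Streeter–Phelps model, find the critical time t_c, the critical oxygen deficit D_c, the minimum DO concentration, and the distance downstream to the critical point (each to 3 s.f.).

t_c ≈ 1.03 d; D_c ≈ 6.75 mg/L; min DO ≈ 1.34 mg/L; x_c ≈ 67.4 km

At the critical point dD/dt = 0, so k_d L₀ e^(−k_d t) = k_2 D. Substituting D(t) from the Streeter–Phelps equation and solving for t gives
t_c = ln[(k_2/k_d)(1 − D₀(k_2−k_d)/(k_d L₀))] / (k_2−k_d).
Here k_2−k_d = 1.491 d⁻¹ and 1 − D₀(k_2−k_d)/(k_d L₀) = 1 − 2.31×1.491/(0.309×54.0) = 0.7936, so
t_c = ln(5.825 × 0.7936) / 1.491 = 1.531 / 1.491 = 1.027 d.
L(t_c) = L₀ e^(−k_d t_c) = 54.0 × 0.7281 = 39.32 mg/L, and at the critical point k_2 D_c = k_d L, so D_c = (0.309/1.80) × 39.32 = 6.750 mg/L.
Minimum DO = C_s − D_c = 8.09 − 6.750 = 1.340 mg/L.
x_c = v t_c = 0.760 m/s × 1.027 d × 86400 s/d = 67430 m ≈ 67.4 km.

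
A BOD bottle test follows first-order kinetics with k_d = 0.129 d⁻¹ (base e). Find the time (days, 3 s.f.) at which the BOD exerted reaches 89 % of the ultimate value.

t ≈ 17.1 d

y/L₀ = 1 − e^(−k_d t) = 0.89 ⇒ e^(−k_d t) = 0.110
t = −ln(0.110) / 0.129 = 2.207 / 0.129 = 17.11 d.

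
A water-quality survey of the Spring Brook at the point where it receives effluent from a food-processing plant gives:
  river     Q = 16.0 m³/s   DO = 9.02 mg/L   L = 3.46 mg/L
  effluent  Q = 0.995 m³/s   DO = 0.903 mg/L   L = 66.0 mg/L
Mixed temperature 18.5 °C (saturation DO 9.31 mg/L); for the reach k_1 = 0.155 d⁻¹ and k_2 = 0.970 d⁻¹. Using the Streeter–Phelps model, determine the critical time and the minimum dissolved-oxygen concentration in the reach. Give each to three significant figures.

t_c ≈ 1.23 d; minimum DO ≈ 8.37 mg/L

Mixed DO = (16.0×9.02 + 0.995×0.903)/(16.0+0.995) = 145.2/17.00 = 8.545 mg/L.
Mixed L₀ = (16.0×3.46 + 0.995×66.0)/(17.00) = 121.0/17.00 = 7.122 mg/L.
Initial deficit D₀ = C_s − DO₀ = 9.31 − 8.545 = 0.7652 mg/L.
t_c = (1/0.8150) ln[(0.970/0.155)(1 − 0.7652×0.8150/(0.155×7.122))] = 1.227 × ln(2.722) = 1.229 d.
D_c = (0.155/0.970) × 7.122 × e^(−0.155×1.229) = 0.1598 × 7.122 × 0.8266 = 0.9406 mg/L.
Minimum DO = 9.31 − 0.9406 = 8.369 mg/L.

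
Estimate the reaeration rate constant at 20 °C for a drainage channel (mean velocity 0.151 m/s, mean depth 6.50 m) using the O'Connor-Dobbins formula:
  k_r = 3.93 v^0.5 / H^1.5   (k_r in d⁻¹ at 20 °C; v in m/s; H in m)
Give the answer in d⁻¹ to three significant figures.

k_r ≈ 0.0922 d⁻¹

k_r = 3.93 × 0.151^0.5 / 6.50^1.5 = 3.93 × 0.3886 / 16.57 = 0.09215 d⁻¹.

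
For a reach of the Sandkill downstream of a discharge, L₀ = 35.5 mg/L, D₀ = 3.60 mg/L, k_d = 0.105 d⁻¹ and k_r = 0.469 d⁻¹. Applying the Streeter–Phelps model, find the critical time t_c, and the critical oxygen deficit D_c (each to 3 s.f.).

t_c ≈ 2.92 d; D_c ≈ 5.85 mg/L

t_c = [1/(k_r−k_d)] ln[(k_r/k_d)(1 − D₀(k_r−k_d)/(k_d L₀))]
= [1/(0.469−0.105)] ln[(0.469/0.105)(1 − 3.60×0.3640/(0.105×35.5))]
= (1/0.3640) ln[4.467 × 0.6485] = 2.747 × ln(2.896) = 2.747 × 1.063 = 2.922 d.
L(t_c) = L₀ e^(−k_d t_c) = 35.5 × 0.7358 = 26.12 mg/L, and at the critical point k_r D_c = k_d L, so D_c = (0.105/0.469) × 26.12 = 5.848 mg/L.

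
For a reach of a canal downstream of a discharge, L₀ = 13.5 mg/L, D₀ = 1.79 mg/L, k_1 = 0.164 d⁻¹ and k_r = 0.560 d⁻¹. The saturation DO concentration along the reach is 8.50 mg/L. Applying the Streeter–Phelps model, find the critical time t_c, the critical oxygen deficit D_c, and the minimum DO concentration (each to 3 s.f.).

t_c = [1/(k_r−k_1)] ln[(k_r/k_1)(1 − D₀(k_r−k_1)/(k_1 L₀))]
= [1/(0.560−0.164)] ln[(0.560/0.164)(1 − 1.79×0.3960/(0.164×13.5))]
= (1/0.3960) ln[3.415 × 0.6798] = 2.525 × ln(2.321) = 2.525 × 0.8422 = 2.127 d.
D_c = (k_1/k_r) L₀ e^(−k_1 t_c) = (0.164/0.560) × 13.5 × e^(−0.164×2.127) = 0.2929 × 13.5 × 0.7056 = 2.789 mg/L.
Minimum DO = C_s − D_c = 8.50 − 2.789 = 5.711 mg/L.

t_c ≈ 2.13 d; D_c ≈ 2.79 mg/L; min DO ≈ 5.71 mg/L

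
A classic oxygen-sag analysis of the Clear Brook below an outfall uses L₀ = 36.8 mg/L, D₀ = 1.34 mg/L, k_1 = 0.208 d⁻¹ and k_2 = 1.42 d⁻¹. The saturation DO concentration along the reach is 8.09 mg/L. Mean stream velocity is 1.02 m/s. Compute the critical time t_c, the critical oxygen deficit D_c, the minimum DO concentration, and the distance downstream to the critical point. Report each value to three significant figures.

t_c ≈ 1.39 d; D_c ≈ 4.04 mg/L; min DO ≈ 4.05 mg/L; x_c ≈ 122 km

At the critical point dD/dt = 0, so k_1 L₀ e^(−k_1 t) = k_2 D. Substituting D(t) from the Streeter–Phelps equation and solving for t gives
t_c = ln[(k_2/k_1)(1 − D₀(k_2−k_1)/(k_1 L₀))] / (k_2−k_1).
Here k_2−k_1 = 1.212 d⁻¹ and 1 − D₀(k_2−k_1)/(k_1 L₀) = 1 − 1.34×1.212/(0.208×36.8) = 0.7878, so
t_c = ln(6.827 × 0.7878) / 1.212 = 1.682 / 1.212 = 1.388 d.
D_c = (k_1/k_2) L₀ e^(−k_1 t_c) = (0.208/1.42) × 36.8 × e^(−0.208×1.388) = 0.1465 × 36.8 × 0.7492 = 4.039 mg/L.
Minimum DO = C_s − D_c = 8.09 − 4.039 = 4.051 mg/L.
x_c = v t_c = 1.02 m/s × 1.388 d × 86400 s/d = 122300 m ≈ 122 km.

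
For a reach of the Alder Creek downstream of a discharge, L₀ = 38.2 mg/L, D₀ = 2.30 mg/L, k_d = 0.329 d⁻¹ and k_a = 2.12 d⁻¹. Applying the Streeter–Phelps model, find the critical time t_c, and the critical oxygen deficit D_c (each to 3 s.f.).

t_c ≈ 0.819 d; D_c ≈ 4.53 mg/L

With k_a/k_d = 6.444 and 1 − D₀(k_a−k_d)/(k_d L₀) = 0.6722,
t_c = ln(6.444 × 0.6722) / (2.12 − 0.329) = ln(4.332) / 1.791 = 1.466/1.791 = 0.8185 d.
D_c = (k_d/k_a) L₀ e^(−k_d t_c) = (0.329/2.12) × 38.2 × e^(−0.329×0.8185) = 0.1552 × 38.2 × 0.7639 = 4.529 mg/L.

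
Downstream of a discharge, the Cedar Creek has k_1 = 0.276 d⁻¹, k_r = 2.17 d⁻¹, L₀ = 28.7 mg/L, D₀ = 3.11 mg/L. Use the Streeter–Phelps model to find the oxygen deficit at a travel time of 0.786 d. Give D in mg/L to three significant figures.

D ≈ 3.17 mg/L

k_1 L₀/(k_r−k_1) = 0.276×28.7/(2.17−0.276) = 7.921/1.894 = 4.182 mg/L.
e^(−k_1 t) = e^(−0.276×0.7860) = 0.8050; e^(−k_r t) = e^(−2.17×0.7860) = 0.1817.
D = 4.182 × (0.8050 − 0.1817) + 3.11 × 0.1817 = 2.607 + 0.5650 = 3.172 mg/L.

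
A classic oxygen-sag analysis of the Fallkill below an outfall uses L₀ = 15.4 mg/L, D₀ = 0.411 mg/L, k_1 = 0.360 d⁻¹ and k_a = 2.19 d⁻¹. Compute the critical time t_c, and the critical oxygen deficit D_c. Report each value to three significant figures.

With k_a/k_1 = 6.083 and 1 − D₀(k_a−k_1)/(k_1 L₀) = 0.8643,
t_c = ln(6.083 × 0.8643) / (2.19 − 0.360) = ln(5.258) / 1.830 = 1.660/1.830 = 0.9070 d.
L(t_c) = L₀ e^(−k_1 t_c) = 15.4 × 0.7214 = 11.11 mg/L, and at the critical point k_a D_c = k_1 L, so D_c = (0.360/2.19) × 11.11 = 1.826 mg/L.

t_c ≈ 0.907 d; D_c ≈ 1.83 mg/L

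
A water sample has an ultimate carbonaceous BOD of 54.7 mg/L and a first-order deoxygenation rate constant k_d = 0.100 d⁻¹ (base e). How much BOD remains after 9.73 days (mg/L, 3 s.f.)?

L_t = L₀ e^(−k_d t) = 54.7 × e^(−0.100×9.73) = 54.7 × 0.3779 = 20.67 mg/L.

L ≈ 20.7 mg/L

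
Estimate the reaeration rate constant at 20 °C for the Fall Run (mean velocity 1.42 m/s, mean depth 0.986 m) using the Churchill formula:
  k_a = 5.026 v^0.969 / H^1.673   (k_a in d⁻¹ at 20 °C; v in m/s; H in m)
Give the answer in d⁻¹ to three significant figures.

k_a ≈ 7.23 d⁻¹

k_a = 5.026 × 1.42^0.969 / 0.986^1.673 = 5.026 × 1.405 / 0.9767 = 7.228 d⁻¹.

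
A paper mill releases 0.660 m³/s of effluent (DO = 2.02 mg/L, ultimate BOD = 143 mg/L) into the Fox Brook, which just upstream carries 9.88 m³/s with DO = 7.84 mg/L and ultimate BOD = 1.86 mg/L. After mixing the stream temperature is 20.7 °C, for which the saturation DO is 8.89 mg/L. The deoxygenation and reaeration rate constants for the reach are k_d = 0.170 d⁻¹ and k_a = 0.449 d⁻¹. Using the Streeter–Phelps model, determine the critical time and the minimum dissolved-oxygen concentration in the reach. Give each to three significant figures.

Mixed DO = (9.88×7.84 + 0.660×2.02)/(9.88+0.660) = 78.79/10.54 = 7.476 mg/L.
Mixed L₀ = (9.88×1.86 + 0.660×143)/(10.54) = 112.8/10.54 = 10.70 mg/L.
Initial deficit D₀ = C_s − DO₀ = 8.89 − 7.476 = 1.414 mg/L.
t_c = (1/0.2790) ln[(0.449/0.170)(1 − 1.414×0.2790/(0.170×10.70))] = 3.584 × ln(2.068) = 2.604 d.
D_c = (0.170/0.449) × 10.70 × e^(−0.170×2.604) = 0.3786 × 10.70 × 0.6423 = 2.602 mg/L.
Minimum DO = 8.89 − 2.602 = 6.288 mg/L.

t_c ≈ 2.60 d; minimum DO ≈ 6.29 mg/L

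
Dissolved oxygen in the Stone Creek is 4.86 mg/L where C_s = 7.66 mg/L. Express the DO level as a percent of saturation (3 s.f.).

% saturation = C/C_s × 100 = 4.86/7.66 × 100 = 63.4 %.

63.4 % saturation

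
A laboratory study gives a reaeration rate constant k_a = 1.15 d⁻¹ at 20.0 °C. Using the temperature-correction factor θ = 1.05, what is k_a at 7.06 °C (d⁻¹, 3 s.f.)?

k_a(T₂) = k_a(T₁) · θ^(T₂−T₁) = 1.15 × 1.05^(7.06−20.0)
= 1.15 × 1.05^-12.9 = 1.15 × 0.5319 = 0.6117 d⁻¹.

k_a ≈ 0.612 d⁻¹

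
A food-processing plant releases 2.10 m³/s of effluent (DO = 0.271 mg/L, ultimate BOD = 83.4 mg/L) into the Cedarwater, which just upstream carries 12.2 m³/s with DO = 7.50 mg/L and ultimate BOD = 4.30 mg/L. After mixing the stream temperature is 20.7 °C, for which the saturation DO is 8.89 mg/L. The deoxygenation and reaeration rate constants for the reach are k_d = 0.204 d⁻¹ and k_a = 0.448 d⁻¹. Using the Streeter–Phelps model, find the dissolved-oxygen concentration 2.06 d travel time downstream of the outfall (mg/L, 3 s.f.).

DO ≈ 4.46 mg/L

Mixed DO = (12.2×7.50 + 2.10×0.271)/(12.2+2.10) = 92.07/14.30 = 6.438 mg/L.
Mixed L₀ = (12.2×4.30 + 2.10×83.4)/(14.30) = 227.6/14.30 = 15.92 mg/L.
Initial deficit D₀ = C_s − DO₀ = 8.89 − 6.438 = 2.452 mg/L.
D(2.06) = [0.204×15.92/(0.448−0.204)](e^(−0.204×2.06) − e^(−0.448×2.06)) + 2.452 e^(−0.448×2.06)
= 13.31 × (0.6569 − 0.3974) + 2.452 × 0.3974 = 4.428 mg/L.
DO = 8.89 − 4.428 = 4.462 mg/L.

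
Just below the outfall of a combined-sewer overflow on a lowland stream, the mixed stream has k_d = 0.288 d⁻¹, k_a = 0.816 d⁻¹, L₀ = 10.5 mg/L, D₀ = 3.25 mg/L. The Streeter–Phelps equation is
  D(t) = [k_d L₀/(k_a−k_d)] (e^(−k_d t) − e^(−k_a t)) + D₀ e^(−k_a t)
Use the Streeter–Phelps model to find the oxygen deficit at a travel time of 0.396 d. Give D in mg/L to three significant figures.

k_d L₀/(k_a−k_d) = 0.288×10.5/(0.816−0.288) = 3.024/0.5280 = 5.727 mg/L.
e^(−k_d t) = e^(−0.288×0.3960) = 0.8922; e^(−k_a t) = e^(−0.816×0.3960) = 0.7239.
D = 5.727 × (0.8922 − 0.7239) + 3.25 × 0.7239 = 0.9641 + 2.353 = 3.317 mg/L.

D ≈ 3.32 mg/L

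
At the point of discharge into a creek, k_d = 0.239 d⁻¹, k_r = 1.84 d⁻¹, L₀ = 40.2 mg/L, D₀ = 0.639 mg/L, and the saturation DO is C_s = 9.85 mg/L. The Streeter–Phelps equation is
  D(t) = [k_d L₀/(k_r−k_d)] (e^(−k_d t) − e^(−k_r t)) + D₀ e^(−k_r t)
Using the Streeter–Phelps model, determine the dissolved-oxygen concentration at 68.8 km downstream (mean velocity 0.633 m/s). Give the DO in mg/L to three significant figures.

Travel time t = x/v = 68.8 km / (0.633 m/s) = 68800 m / 0.633 m/s = 108700 s = 1.258 d.
k_d L₀/(k_r−k_d) = 0.239×40.2/(1.84−0.239) = 9.608/1.601 = 6.001 mg/L.
e^(−k_d t) = e^(−0.239×1.258) = 0.7403; e^(−k_r t) = e^(−1.84×1.258) = 0.09880.
D = 6.001 × (0.7403 − 0.09880) + 0.639 × 0.09880 = 3.850 + 0.06313 = 3.913 mg/L.
DO = C_s − D = 9.85 − 3.913 = 5.937 mg/L.

DO ≈ 5.94 mg/L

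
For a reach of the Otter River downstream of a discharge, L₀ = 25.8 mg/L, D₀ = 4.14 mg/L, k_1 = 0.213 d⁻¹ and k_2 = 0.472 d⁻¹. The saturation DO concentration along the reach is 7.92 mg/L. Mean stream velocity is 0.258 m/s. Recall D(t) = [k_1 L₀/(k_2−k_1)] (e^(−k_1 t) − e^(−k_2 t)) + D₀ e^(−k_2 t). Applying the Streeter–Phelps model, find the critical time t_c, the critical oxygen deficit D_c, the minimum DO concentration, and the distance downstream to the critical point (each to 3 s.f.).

At the critical point dD/dt = 0, so k_1 L₀ e^(−k_1 t) = k_2 D. Substituting D(t) from the Streeter–Phelps equation and solving for t gives
t_c = ln[(k_2/k_1)(1 − D₀(k_2−k_1)/(k_1 L₀))] / (k_2−k_1).
Here k_2−k_1 = 0.2590 d⁻¹ and 1 − D₀(k_2−k_1)/(k_1 L₀) = 1 − 4.14×0.2590/(0.213×25.8) = 0.8049, so
t_c = ln(2.216 × 0.8049) / 0.2590 = 0.5786 / 0.2590 = 2.234 d.
L(t_c) = L₀ e^(−k_1 t_c) = 25.8 × 0.6214 = 16.03 mg/L, and at the critical point k_2 D_c = k_1 L, so D_c = (0.213/0.472) × 16.03 = 7.234 mg/L.
Minimum DO = C_s − D_c = 7.92 − 7.234 = 0.6857 mg/L.
x_c = v t_c = 0.258 m/s × 2.234 d × 86400 s/d = 49800 m ≈ 49.8 km.

t_c ≈ 2.23 d; D_c ≈ 7.23 mg/L; min DO ≈ 0.686 mg/L; x_c ≈ 49.8 km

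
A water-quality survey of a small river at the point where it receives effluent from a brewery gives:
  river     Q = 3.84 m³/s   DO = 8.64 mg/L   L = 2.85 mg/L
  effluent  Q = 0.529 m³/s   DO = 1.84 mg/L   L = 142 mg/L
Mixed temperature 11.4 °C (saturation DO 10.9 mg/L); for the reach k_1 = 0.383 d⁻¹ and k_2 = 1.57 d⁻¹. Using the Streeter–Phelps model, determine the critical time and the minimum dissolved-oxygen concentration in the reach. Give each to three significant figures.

Mixed DO = (3.84×8.64 + 0.529×1.84)/(3.84+0.529) = 34.15/4.369 = 7.817 mg/L.
Mixed L₀ = (3.84×2.85 + 0.529×142)/(4.369) = 86.06/4.369 = 19.70 mg/L.
Initial deficit D₀ = C_s − DO₀ = 10.9 − 7.817 = 3.083 mg/L.
t_c = (1/1.187) ln[(1.57/0.383)(1 − 3.083×1.187/(0.383×19.70))] = 0.8425 × ln(2.111) = 0.6293 d.
D_c = (0.383/1.57) × 19.70 × e^(−0.383×0.6293) = 0.2439 × 19.70 × 0.7858 = 3.776 mg/L.
Minimum DO = 10.9 − 3.776 = 7.124 mg/L.

t_c ≈ 0.629 d; minimum DO ≈ 7.12 mg/L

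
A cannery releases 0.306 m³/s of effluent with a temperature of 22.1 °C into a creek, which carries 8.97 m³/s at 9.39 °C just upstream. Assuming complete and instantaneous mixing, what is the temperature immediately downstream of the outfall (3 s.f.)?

9.81 °C

Flow-weighted mixing: C = (Q_r C_r + Q_w C_w)/(Q_r + Q_w)
= (8.97×9.39 + 0.306×22.1)/(8.97 + 0.306) = 90.99/9.276 = 9.809 °C.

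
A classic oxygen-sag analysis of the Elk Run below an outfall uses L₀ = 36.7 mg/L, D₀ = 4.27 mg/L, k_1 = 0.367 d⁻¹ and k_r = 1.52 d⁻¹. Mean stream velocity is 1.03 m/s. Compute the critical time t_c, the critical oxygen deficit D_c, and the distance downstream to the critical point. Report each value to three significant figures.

t_c ≈ 0.838 d; D_c ≈ 6.52 mg/L; x_c ≈ 74.6 km

At the critical point dD/dt = 0, so k_1 L₀ e^(−k_1 t) = k_r D. Substituting D(t) from the Streeter–Phelps equation and solving for t gives
t_c = ln[(k_r/k_1)(1 − D₀(k_r−k_1)/(k_1 L₀))] / (k_r−k_1).
Here k_r−k_1 = 1.153 d⁻¹ and 1 − D₀(k_r−k_1)/(k_1 L₀) = 1 − 4.27×1.153/(0.367×36.7) = 0.6345, so
t_c = ln(4.142 × 0.6345) / 1.153 = 0.9661 / 1.153 = 0.8379 d.
L(t_c) = L₀ e^(−k_1 t_c) = 36.7 × 0.7353 = 26.98 mg/L, and at the critical point k_r D_c = k_1 L, so D_c = (0.367/1.52) × 26.98 = 6.515 mg/L.
x_c = v t_c = 1.03 m/s × 0.8379 d × 86400 s/d = 74570 m ≈ 74.6 km.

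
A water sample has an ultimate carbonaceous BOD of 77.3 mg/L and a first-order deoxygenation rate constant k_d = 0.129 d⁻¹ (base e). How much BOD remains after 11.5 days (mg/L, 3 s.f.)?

L_t = L₀ e^(−k_d t) = 77.3 × e^(−0.129×11.5) = 77.3 × 0.2268 = 17.53 mg/L.

L ≈ 17.5 mg/L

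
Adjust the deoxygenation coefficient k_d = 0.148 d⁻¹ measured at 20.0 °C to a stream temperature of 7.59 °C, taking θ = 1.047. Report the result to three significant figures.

k_d(T₂) = k_d(T₁) · θ^(T₂−T₁) = 0.148 × 1.047^(7.59−20.0)
= 0.148 × 1.047^-12.4 = 0.148 × 0.5655 = 0.08370 d⁻¹.

k_d ≈ 0.0837 d⁻¹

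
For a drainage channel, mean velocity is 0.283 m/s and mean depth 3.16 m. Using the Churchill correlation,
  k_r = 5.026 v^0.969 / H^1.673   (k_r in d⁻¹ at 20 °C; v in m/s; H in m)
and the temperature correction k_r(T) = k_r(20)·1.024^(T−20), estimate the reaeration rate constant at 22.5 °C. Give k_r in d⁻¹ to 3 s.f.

k_r(20) = 5.026 × 0.283^0.969 / 3.16^1.673 = 5.026 × 0.2943 / 6.855 = 0.2158 d⁻¹.
k_r(22.5) = 0.2158 × 1.024^(22.5−20) = 0.2158 × 1.061 = 0.2290 d⁻¹.

k_r ≈ 0.229 d⁻¹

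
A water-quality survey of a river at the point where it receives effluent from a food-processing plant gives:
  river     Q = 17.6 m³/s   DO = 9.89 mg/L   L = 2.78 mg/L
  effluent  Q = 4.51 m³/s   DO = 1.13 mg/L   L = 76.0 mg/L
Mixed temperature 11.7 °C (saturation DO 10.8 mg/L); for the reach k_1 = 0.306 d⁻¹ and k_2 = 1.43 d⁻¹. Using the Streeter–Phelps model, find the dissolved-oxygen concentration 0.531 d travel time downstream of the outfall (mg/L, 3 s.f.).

Mixed DO = (17.6×9.89 + 4.51×1.13)/(17.6+4.51) = 179.2/22.11 = 8.103 mg/L.
Mixed L₀ = (17.6×2.78 + 4.51×76.0)/(22.11) = 391.7/22.11 = 17.72 mg/L.
Initial deficit D₀ = C_s − DO₀ = 10.8 − 8.103 = 2.697 mg/L.
D(0.531) = [0.306×17.72/(1.43−0.306)](e^(−0.306×0.531) − e^(−1.43×0.531)) + 2.697 e^(−1.43×0.531)
= 4.823 × (0.8500 − 0.4680) + 2.697 × 0.4680 = 3.105 mg/L.
DO = 10.8 − 3.105 = 7.695 mg/L.

DO ≈ 7.70 mg/L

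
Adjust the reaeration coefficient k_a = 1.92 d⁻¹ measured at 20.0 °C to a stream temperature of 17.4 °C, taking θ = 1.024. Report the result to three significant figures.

k_a ≈ 1.81 d⁻¹

k_a(T₂) = k_a(T₁) · θ^(T₂−T₁) = 1.92 × 1.024^(17.4−20.0)
= 1.92 × 1.024^-2.60 = 1.92 × 0.9402 = 1.805 d⁻¹.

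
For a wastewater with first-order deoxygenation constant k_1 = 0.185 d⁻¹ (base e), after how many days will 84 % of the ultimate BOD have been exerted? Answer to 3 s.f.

t ≈ 9.91 d

y/L₀ = 1 − e^(−k_1 t) = 0.84 ⇒ e^(−k_1 t) = 0.160
t = −ln(0.160) / 0.185 = 1.833 / 0.185 = 9.906 d.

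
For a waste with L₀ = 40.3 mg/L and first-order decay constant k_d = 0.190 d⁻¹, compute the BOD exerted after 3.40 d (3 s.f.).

y ≈ 19.2 mg/L

y_t = L₀(1 − e^(−k_d t)) = 40.3 × (1 − e^(−0.190×3.40))
= 40.3 × (1 − 0.5241) = 40.3 × 0.4759 = 19.18 mg/L.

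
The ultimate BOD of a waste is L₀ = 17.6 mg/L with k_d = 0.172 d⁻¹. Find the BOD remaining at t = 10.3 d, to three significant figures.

L ≈ 2.99 mg/L

L_t = L₀ e^(−k_d t) = 17.6 × e^(−0.172×10.3) = 17.6 × 0.1701 = 2.993 mg/L.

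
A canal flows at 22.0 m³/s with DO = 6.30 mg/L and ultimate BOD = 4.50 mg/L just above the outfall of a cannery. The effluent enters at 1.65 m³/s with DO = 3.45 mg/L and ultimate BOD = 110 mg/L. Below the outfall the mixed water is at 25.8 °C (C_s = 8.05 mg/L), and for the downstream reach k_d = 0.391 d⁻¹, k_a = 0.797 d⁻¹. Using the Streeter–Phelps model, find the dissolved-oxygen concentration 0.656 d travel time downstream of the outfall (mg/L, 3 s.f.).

DO ≈ 4.83 mg/L

Mixed DO = (22.0×6.30 + 1.65×3.45)/(22.0+1.65) = 144.3/23.65 = 6.101 mg/L.
Mixed L₀ = (22.0×4.50 + 1.65×110)/(23.65) = 280.5/23.65 = 11.86 mg/L.
Initial deficit D₀ = C_s − DO₀ = 8.05 − 6.101 = 1.949 mg/L.
D(0.656) = [0.391×11.86/(0.797−0.391)](e^(−0.391×0.656) − e^(−0.797×0.656)) + 1.949 e^(−0.797×0.656)
= 11.42 × (0.7738 − 0.5928) + 1.949 × 0.5928 = 3.222 mg/L.
DO = 8.05 − 3.222 = 4.828 mg/L.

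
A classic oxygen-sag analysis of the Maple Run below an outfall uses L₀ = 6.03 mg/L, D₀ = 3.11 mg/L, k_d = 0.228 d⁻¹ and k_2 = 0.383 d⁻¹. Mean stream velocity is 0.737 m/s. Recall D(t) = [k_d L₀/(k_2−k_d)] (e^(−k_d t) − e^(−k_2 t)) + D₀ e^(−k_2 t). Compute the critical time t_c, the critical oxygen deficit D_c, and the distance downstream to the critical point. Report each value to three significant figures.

t_c ≈ 0.561 d; D_c ≈ 3.16 mg/L; x_c ≈ 35.7 km

With k_2/k_d = 1.680 and 1 − D₀(k_2−k_d)/(k_d L₀) = 0.6494,
t_c = ln(1.680 × 0.6494) / (0.383 − 0.228) = ln(1.091) / 0.1550 = 0.08695/0.1550 = 0.5610 d.
D_c = (k_d/k_2) L₀ e^(−k_d t_c) = (0.228/0.383) × 6.03 × e^(−0.228×0.5610) = 0.5953 × 6.03 × 0.8799 = 3.159 mg/L.
x_c = v t_c = 0.737 m/s × 0.5610 d × 86400 s/d = 35720 m ≈ 35.7 km.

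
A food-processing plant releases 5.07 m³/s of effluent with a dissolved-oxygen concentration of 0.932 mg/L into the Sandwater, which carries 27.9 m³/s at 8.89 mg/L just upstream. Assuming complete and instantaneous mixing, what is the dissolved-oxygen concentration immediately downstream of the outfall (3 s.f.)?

7.67 mg/L

Flow-weighted mixing: C = (Q_r C_r + Q_w C_w)/(Q_r + Q_w)
= (27.9×8.89 + 5.07×0.932)/(27.9 + 5.07) = 252.8/32.97 = 7.666 mg/L.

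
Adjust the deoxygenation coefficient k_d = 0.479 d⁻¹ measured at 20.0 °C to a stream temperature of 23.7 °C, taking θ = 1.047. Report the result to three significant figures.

k_d(T₂) = k_d(T₁) · θ^(T₂−T₁) = 0.479 × 1.047^(23.7−20.0)
= 0.479 × 1.047^3.70 = 0.479 × 1.185 = 0.5677 d⁻¹.

k_d ≈ 0.568 d⁻¹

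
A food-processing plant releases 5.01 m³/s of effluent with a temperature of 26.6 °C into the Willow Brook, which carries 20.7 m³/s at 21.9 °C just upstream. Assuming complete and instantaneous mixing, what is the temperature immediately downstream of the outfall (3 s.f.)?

22.8 °C

Flow-weighted mixing: C = (Q_r C_r + Q_w C_w)/(Q_r + Q_w)
= (20.7×21.9 + 5.01×26.6)/(20.7 + 5.01) = 586.6/25.71 = 22.82 °C.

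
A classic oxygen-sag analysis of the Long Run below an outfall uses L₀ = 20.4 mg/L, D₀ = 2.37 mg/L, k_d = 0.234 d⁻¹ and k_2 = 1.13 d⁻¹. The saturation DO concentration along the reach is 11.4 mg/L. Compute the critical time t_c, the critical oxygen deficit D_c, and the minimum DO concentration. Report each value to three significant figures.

t_c = [1/(k_2−k_d)] ln[(k_2/k_d)(1 − D₀(k_2−k_d)/(k_d L₀))]
= [1/(1.13−0.234)] ln[(1.13/0.234)(1 − 2.37×0.8960/(0.234×20.4))]
= (1/0.8960) ln[4.829 × 0.5552] = 1.116 × ln(2.681) = 1.116 × 0.9861 = 1.101 d.
D_c = (k_d/k_2) L₀ e^(−k_d t_c) = (0.234/1.13) × 20.4 × e^(−0.234×1.101) = 0.2071 × 20.4 × 0.7729 = 3.265 mg/L.
Minimum DO = C_s − D_c = 11.4 − 3.265 = 8.135 mg/L.

t_c ≈ 1.10 d; D_c ≈ 3.27 mg/L; min DO ≈ 8.13 mg/L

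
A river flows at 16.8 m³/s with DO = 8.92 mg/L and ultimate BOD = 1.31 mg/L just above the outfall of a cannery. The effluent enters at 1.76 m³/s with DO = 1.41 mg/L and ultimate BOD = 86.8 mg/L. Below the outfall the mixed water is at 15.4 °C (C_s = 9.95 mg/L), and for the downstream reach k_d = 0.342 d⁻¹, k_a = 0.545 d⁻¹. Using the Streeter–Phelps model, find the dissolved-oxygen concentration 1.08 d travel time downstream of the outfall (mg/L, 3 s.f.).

DO ≈ 6.82 mg/L

Mixed DO = (16.8×8.92 + 1.76×1.41)/(16.8+1.76) = 152.3/18.56 = 8.208 mg/L.
Mixed L₀ = (16.8×1.31 + 1.76×86.8)/(18.56) = 174.8/18.56 = 9.417 mg/L.
Initial deficit D₀ = C_s − DO₀ = 9.95 − 8.208 = 1.742 mg/L.
D(1.08) = [0.342×9.417/(0.545−0.342)](e^(−0.342×1.08) − e^(−0.545×1.08)) + 1.742 e^(−0.545×1.08)
= 15.86 × (0.6912 − 0.5551) + 1.742 × 0.5551 = 3.126 mg/L.
DO = 9.95 − 3.126 = 6.824 mg/L.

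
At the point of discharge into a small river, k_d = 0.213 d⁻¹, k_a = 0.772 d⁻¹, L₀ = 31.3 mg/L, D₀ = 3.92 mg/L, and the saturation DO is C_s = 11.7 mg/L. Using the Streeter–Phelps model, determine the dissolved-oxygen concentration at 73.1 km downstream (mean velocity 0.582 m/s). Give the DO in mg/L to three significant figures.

Travel time t = x/v = 73.1 km / (0.582 m/s) = 73100 m / 0.582 m/s = 125600 s = 1.454 d.
k_d L₀/(k_a−k_d) = 0.213×31.3/(0.772−0.213) = 6.667/0.5590 = 11.93 mg/L.
e^(−k_d t) = e^(−0.213×1.454) = 0.7337; e^(−k_a t) = e^(−0.772×1.454) = 0.3255.
D = 11.93 × (0.7337 − 0.3255) + 3.92 × 0.3255 = 4.868 + 1.276 = 6.144 mg/L.
DO = C_s − D = 11.7 − 6.144 = 5.556 mg/L.

DO ≈ 5.56 mg/L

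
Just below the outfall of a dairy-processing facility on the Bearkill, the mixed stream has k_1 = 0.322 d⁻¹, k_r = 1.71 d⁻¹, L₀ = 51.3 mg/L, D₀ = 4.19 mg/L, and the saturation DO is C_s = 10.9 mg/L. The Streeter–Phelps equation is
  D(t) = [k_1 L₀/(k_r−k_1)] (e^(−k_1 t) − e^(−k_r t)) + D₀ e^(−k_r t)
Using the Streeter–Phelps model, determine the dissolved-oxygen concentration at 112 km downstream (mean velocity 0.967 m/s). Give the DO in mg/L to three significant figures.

DO ≈ 3.95 mg/L

Travel time t = x/v = 112 km / (0.967 m/s) = 112000 m / 0.967 m/s = 115800 s = 1.341 d.
k_1 L₀/(k_r−k_1) = 0.322×51.3/(1.71−0.322) = 16.52/1.388 = 11.90 mg/L.
e^(−k_1 t) = e^(−0.322×1.341) = 0.6494; e^(−k_r t) = e^(−1.71×1.341) = 0.1010.
D = 11.90 × (0.6494 − 0.1010) + 4.19 × 0.1010 = 6.527 + 0.4233 = 6.950 mg/L.
DO = C_s − D = 10.9 − 6.950 = 3.950 mg/L.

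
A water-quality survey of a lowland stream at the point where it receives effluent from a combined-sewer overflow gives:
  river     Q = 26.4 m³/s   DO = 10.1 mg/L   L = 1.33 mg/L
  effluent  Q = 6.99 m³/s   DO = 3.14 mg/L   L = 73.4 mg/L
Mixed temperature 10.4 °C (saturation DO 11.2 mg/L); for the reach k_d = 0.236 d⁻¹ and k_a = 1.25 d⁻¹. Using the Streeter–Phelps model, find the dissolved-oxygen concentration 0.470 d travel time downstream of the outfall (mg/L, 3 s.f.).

DO ≈ 8.48 mg/L

Mixed DO = (26.4×10.1 + 6.99×3.14)/(26.4+6.99) = 288.6/33.39 = 8.643 mg/L.
Mixed L₀ = (26.4×1.33 + 6.99×73.4)/(33.39) = 548.2/33.39 = 16.42 mg/L.
Initial deficit D₀ = C_s − DO₀ = 11.2 − 8.643 = 2.557 mg/L.
D(0.470) = [0.236×16.42/(1.25−0.236)](e^(−0.236×0.470) − e^(−1.25×0.470)) + 2.557 e^(−1.25×0.470)
= 3.821 × (0.8950 − 0.5557) + 2.557 × 0.5557 = 2.717 mg/L.
DO = 11.2 − 2.717 = 8.483 mg/L.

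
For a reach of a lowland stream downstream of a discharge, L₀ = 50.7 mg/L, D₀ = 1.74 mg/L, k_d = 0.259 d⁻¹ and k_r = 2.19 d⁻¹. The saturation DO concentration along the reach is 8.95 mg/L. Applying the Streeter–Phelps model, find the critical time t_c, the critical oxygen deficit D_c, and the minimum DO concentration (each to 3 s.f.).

t_c ≈ 0.953 d; D_c ≈ 4.69 mg/L; min DO ≈ 4.26 mg/L

With k_r/k_d = 8.456 and 1 − D₀(k_r−k_d)/(k_d L₀) = 0.7441,
t_c = ln(8.456 × 0.7441) / (2.19 − 0.259) = ln(6.292) / 1.931 = 1.839/1.931 = 0.9525 d.
L(t_c) = L₀ e^(−k_d t_c) = 50.7 × 0.7814 = 39.62 mg/L, and at the critical point k_r D_c = k_d L, so D_c = (0.259/2.19) × 39.62 = 4.685 mg/L.
Minimum DO = C_s − D_c = 8.95 − 4.685 = 4.265 mg/L.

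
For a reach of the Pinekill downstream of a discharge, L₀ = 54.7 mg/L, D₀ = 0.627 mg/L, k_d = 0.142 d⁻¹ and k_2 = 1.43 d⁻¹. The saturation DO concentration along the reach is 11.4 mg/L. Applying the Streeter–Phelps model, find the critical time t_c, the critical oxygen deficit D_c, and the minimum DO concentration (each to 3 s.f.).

At the critical point dD/dt = 0, so k_d L₀ e^(−k_d t) = k_2 D. Substituting D(t) from the Streeter–Phelps equation and solving for t gives
t_c = ln[(k_2/k_d)(1 − D₀(k_2−k_d)/(k_d L₀))] / (k_2−k_d).
Here k_2−k_d = 1.288 d⁻¹ and 1 − D₀(k_2−k_d)/(k_d L₀) = 1 − 0.627×1.288/(0.142×54.7) = 0.8960, so
t_c = ln(10.07 × 0.8960) / 1.288 = 2.200 / 1.288 = 1.708 d.
L(t_c) = L₀ e^(−k_d t_c) = 54.7 × 0.7846 = 42.92 mg/L, and at the critical point k_2 D_c = k_d L, so D_c = (0.142/1.43) × 42.92 = 4.262 mg/L.
Minimum DO = C_s − D_c = 11.4 − 4.262 = 7.138 mg/L.

t_c ≈ 1.71 d; D_c ≈ 4.26 mg/L; min DO ≈ 7.14 mg/L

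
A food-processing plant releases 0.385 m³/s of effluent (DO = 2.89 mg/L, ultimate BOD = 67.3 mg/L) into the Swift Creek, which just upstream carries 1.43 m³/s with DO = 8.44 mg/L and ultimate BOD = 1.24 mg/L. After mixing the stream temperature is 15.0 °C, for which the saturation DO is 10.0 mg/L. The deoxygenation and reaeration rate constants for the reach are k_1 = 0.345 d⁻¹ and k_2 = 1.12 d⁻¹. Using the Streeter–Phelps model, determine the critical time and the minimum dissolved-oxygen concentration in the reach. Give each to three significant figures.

t_c ≈ 0.854 d; minimum DO ≈ 6.50 mg/L

Mixed DO = (1.43×8.44 + 0.385×2.89)/(1.43+0.385) = 13.18/1.815 = 7.263 mg/L.
Mixed L₀ = (1.43×1.24 + 0.385×67.3)/(1.815) = 27.68/1.815 = 15.25 mg/L.
Initial deficit D₀ = C_s − DO₀ = 10.0 − 7.263 = 2.737 mg/L.
t_c = (1/0.7750) ln[(1.12/0.345)(1 − 2.737×0.7750/(0.345×15.25))] = 1.290 × ln(1.938) = 0.8535 d.
D_c = (0.345/1.12) × 15.25 × e^(−0.345×0.8535) = 0.3080 × 15.25 × 0.7449 = 3.500 mg/L.
Minimum DO = 10.0 − 3.500 = 6.500 mg/L.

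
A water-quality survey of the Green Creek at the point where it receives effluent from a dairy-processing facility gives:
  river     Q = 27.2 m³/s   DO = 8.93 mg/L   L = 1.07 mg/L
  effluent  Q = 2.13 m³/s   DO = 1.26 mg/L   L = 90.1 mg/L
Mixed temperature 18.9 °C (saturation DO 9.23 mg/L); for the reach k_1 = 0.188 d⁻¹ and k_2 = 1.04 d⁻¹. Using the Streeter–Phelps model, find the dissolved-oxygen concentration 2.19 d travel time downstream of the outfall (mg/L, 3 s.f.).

DO ≈ 8.21 mg/L

Mixed DO = (27.2×8.93 + 2.13×1.26)/(27.2+2.13) = 245.6/29.33 = 8.373 mg/L.
Mixed L₀ = (27.2×1.07 + 2.13×90.1)/(29.33) = 221.0/29.33 = 7.536 mg/L.
Initial deficit D₀ = C_s − DO₀ = 9.23 − 8.373 = 0.8570 mg/L.
D(2.19) = [0.188×7.536/(1.04−0.188)](e^(−0.188×2.19) − e^(−1.04×2.19)) + 0.8570 e^(−1.04×2.19)
= 1.663 × (0.6625 − 0.1025) + 0.8570 × 0.1025 = 1.019 mg/L.
DO = 9.23 − 1.019 = 8.211 mg/L.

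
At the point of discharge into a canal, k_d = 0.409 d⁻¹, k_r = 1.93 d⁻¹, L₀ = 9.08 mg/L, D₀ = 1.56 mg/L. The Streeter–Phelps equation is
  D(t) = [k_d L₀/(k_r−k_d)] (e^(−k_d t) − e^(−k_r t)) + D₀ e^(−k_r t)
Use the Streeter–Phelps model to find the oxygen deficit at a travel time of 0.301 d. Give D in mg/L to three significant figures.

k_d L₀/(k_r−k_d) = 0.409×9.08/(1.93−0.409) = 3.714/1.521 = 2.442 mg/L.
e^(−k_d t) = e^(−0.409×0.3010) = 0.8842; e^(−k_r t) = e^(−1.93×0.3010) = 0.5594.
D = 2.442 × (0.8842 − 0.5594) + 1.56 × 0.5594 = 0.7930 + 0.8726 = 1.666 mg/L.

D ≈ 1.67 mg/L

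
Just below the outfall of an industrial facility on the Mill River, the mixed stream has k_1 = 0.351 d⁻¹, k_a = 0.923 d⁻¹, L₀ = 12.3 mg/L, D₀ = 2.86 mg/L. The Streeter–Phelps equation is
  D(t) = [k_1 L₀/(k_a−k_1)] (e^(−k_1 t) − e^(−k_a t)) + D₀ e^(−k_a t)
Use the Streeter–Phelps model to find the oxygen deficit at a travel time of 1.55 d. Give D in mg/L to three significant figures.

k_1 L₀/(k_a−k_1) = 0.351×12.3/(0.923−0.351) = 4.317/0.5720 = 7.548 mg/L.
e^(−k_1 t) = e^(−0.351×1.550) = 0.5804; e^(−k_a t) = e^(−0.923×1.550) = 0.2392.
D = 7.548 × (0.5804 − 0.2392) + 2.86 × 0.2392 = 2.576 + 0.6840 = 3.260 mg/L.

D ≈ 3.26 mg/L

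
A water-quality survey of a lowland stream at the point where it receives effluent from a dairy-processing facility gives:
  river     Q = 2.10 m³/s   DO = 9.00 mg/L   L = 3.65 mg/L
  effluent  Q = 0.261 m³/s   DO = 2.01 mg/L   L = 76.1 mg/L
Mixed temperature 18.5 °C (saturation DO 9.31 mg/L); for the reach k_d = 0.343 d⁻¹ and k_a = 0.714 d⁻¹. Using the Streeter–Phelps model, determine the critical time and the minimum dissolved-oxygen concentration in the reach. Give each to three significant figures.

Mixed DO = (2.10×9.00 + 0.261×2.01)/(2.10+0.261) = 19.42/2.361 = 8.227 mg/L.
Mixed L₀ = (2.10×3.65 + 0.261×76.1)/(2.361) = 27.53/2.361 = 11.66 mg/L.
Initial deficit D₀ = C_s − DO₀ = 9.31 − 8.227 = 1.083 mg/L.
t_c = (1/0.3710) ln[(0.714/0.343)(1 − 1.083×0.3710/(0.343×11.66))] = 2.695 × ln(1.873) = 1.691 d.
D_c = (0.343/0.714) × 11.66 × e^(−0.343×1.691) = 0.4804 × 11.66 × 0.5599 = 3.136 mg/L.
Minimum DO = 9.31 − 3.136 = 6.174 mg/L.

t_c ≈ 1.69 d; minimum DO ≈ 6.17 mg/L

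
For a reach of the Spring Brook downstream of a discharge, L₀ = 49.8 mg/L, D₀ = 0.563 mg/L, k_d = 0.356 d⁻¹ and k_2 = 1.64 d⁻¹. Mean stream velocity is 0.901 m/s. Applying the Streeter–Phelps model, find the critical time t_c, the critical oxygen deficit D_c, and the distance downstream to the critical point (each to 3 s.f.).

At the critical point dD/dt = 0, so k_d L₀ e^(−k_d t) = k_2 D. Substituting D(t) from the Streeter–Phelps equation and solving for t gives
t_c = ln[(k_2/k_d)(1 − D₀(k_2−k_d)/(k_d L₀))] / (k_2−k_d).
Here k_2−k_d = 1.284 d⁻¹ and 1 − D₀(k_2−k_d)/(k_d L₀) = 1 − 0.563×1.284/(0.356×49.8) = 0.9592, so
t_c = ln(4.607 × 0.9592) / 1.284 = 1.486 / 1.284 = 1.157 d.
L(t_c) = L₀ e^(−k_d t_c) = 49.8 × 0.6623 = 32.98 mg/L, and at the critical point k_2 D_c = k_d L, so D_c = (0.356/1.64) × 32.98 = 7.160 mg/L.
x_c = v t_c = 0.901 m/s × 1.157 d × 86400 s/d = 90090 m ≈ 90.1 km.

t_c ≈ 1.16 d; D_c ≈ 7.16 mg/L; x_c ≈ 90.1 km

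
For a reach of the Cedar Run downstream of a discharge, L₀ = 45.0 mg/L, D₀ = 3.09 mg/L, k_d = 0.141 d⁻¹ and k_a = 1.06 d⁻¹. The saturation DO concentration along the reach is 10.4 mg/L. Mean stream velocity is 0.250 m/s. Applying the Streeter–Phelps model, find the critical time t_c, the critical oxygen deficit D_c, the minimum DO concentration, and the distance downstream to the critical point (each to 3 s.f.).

t_c ≈ 1.55 d; D_c ≈ 4.81 mg/L; min DO ≈ 5.59 mg/L; x_c ≈ 33.5 km

With k_a/k_d = 7.518 and 1 − D₀(k_a−k_d)/(k_d L₀) = 0.5524,
t_c = ln(7.518 × 0.5524) / (1.06 − 0.141) = ln(4.153) / 0.9190 = 1.424/0.9190 = 1.549 d.
D_c = (k_d/k_a) L₀ e^(−k_d t_c) = (0.141/1.06) × 45.0 × e^(−0.141×1.549) = 0.1330 × 45.0 × 0.8038 = 4.811 mg/L.
Minimum DO = C_s − D_c = 10.4 − 4.811 = 5.589 mg/L.
x_c = v t_c = 0.250 m/s × 1.549 d × 86400 s/d = 33470 m ≈ 33.5 km.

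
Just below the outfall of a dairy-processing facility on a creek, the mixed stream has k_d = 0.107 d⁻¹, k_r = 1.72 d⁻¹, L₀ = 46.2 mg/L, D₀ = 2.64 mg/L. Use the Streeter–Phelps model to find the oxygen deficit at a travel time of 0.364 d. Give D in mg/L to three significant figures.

k_d L₀/(k_r−k_d) = 0.107×46.2/(1.72−0.107) = 4.943/1.613 = 3.065 mg/L.
e^(−k_d t) = e^(−0.107×0.3640) = 0.9618; e^(−k_r t) = e^(−1.72×0.3640) = 0.5347.
D = 3.065 × (0.9618 − 0.5347) + 2.64 × 0.5347 = 1.309 + 1.412 = 2.721 mg/L.

D ≈ 2.72 mg/L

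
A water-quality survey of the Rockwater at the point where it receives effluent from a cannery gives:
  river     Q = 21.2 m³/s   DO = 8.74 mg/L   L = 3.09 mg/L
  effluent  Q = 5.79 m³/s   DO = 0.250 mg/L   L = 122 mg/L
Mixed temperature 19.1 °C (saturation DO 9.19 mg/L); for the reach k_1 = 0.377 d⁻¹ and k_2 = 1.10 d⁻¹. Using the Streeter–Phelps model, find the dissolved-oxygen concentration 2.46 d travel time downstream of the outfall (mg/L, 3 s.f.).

DO ≈ 4.14 mg/L

Mixed DO = (21.2×8.74 + 5.79×0.250)/(21.2+5.79) = 186.7/26.99 = 6.919 mg/L.
Mixed L₀ = (21.2×3.09 + 5.79×122)/(26.99) = 771.9/26.99 = 28.60 mg/L.
Initial deficit D₀ = C_s − DO₀ = 9.19 − 6.919 = 2.271 mg/L.
D(2.46) = [0.377×28.60/(1.10−0.377)](e^(−0.377×2.46) − e^(−1.10×2.46)) + 2.271 e^(−1.10×2.46)
= 14.91 × (0.3956 − 0.06680) + 2.271 × 0.06680 = 5.055 mg/L.
DO = 9.19 − 5.055 = 4.135 mg/L.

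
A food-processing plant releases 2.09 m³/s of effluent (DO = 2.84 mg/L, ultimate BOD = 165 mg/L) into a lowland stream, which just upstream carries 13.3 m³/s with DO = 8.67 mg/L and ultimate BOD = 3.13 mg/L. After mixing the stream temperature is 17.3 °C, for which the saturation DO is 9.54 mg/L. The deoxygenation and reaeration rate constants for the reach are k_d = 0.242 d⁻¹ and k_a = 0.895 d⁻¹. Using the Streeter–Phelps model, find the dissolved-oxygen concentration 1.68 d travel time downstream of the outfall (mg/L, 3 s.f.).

Mixed DO = (13.3×8.67 + 2.09×2.84)/(13.3+2.09) = 121.2/15.39 = 7.878 mg/L.
Mixed L₀ = (13.3×3.13 + 2.09×165)/(15.39) = 386.5/15.39 = 25.11 mg/L.
Initial deficit D₀ = C_s − DO₀ = 9.54 − 7.878 = 1.662 mg/L.
D(1.68) = [0.242×25.11/(0.895−0.242)](e^(−0.242×1.68) − e^(−0.895×1.68)) + 1.662 e^(−0.895×1.68)
= 9.307 × (0.6659 − 0.2223) + 1.662 × 0.2223 = 4.498 mg/L.
DO = 9.54 − 4.498 = 5.042 mg/L.

DO ≈ 5.04 mg/L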